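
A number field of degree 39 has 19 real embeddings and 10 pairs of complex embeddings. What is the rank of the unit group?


By Dirichlet's unit theorem:
rank = r1 + r2 - 1
= 19 + 10 - 1
= 28

28


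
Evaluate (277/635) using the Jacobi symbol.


Compute (277/635) via quadratic reciprocity:
  reciprocity: (277/635) -> +(635/277)
  reduce: (81/277)
  reciprocity: (81/277) -> +(277/81)
  reduce: (34/81)
  pull out 2: (2/81) = +1  (since 81 mod 8 = 1)
  reciprocity: (17/81) -> +(81/17)
  reduce: (13/17)
  reciprocity: (13/17) -> +(17/13)
  reduce: (4/13)
  pull out 2: (2/13) = -1  (since 13 mod 8 = 5)
  pull out 2: (2/13) = -1  (since 13 mod 8 = 5)
  (1/13) = 1
Product of signs = 1

1


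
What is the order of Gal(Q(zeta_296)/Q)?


|Gal(Q(zeta_296)/Q)| = phi(296)
= 144

144


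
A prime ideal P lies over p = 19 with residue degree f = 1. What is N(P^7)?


N(P^a) = p^(a*f)
= 19^(7*1)
= 19^7
= 893871739

893871739


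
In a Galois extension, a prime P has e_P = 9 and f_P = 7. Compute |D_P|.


|D_P| = e * f
= 9 * 7
= 63

63


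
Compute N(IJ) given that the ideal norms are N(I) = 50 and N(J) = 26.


N(IJ) = N(I) * N(J)
= 50 * 26
= 1300

1300


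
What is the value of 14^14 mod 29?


p = 29 is prime and the exponent is (p-1)/2 = 14, so by Euler's criterion 14^14 = (14/29) = +1 or -1 mod 29.
Compute by square-and-multiply:
  14 = 8 + 4 + 2 (binary 1110)
  Repeated squaring mod 29: 14^1 = 14, 14^2 = 22, 14^4 = 20, 14^8 = 23
  14^14 = 14^8 * 14^4 * 14^2 = 23 * 20 * 22 mod 29
    23 * 20 = 460 = 25 mod 29
    25 * 22 = 550 = 28 mod 29
  14^14 = 28 mod 29
Result 28 = p - 1 = -1 mod 29: 14 is a quadratic non-residue mod 29. As a residue in [0, p-1] the value is 28.
14^14 mod 29 = 28

28


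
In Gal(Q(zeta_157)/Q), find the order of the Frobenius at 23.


The Frobenius at p in Gal(Q(zeta_n)/Q) = (Z/nZ)* is the class of p, so its order is ord_157(23), the smallest k >= 1 with 23^k = 1 mod 157.
n = 157 = 157, phi(157) = 156; the order divides phi(n).
Divisors of 156: 1, 2, 3, 4, 6, 12, 13, 26, 39, 52, 78, 156
Repeated squaring mod 157: 23^1 = 23, 23^2 = 58, 23^4 = 67, 23^8 = 93, 23^16 = 14, 23^32 = 39, 23^64 = 108, 23^128 = 46
Test divisors in increasing order:
  k=1: 23^1 = 23 mod 157
  k=2: 23^2 = 58 mod 157
  k=3: 23^3 = 58 * 23 = 78 mod 157
  k=4: 23^4 = 67 mod 157
  k=6: 23^6 = 67 * 58 = 118 mod 157
  k=12: 23^12 = 93 * 67 = 108 mod 157
  k=13: 23^13 = 93 * 67 * 23 = 129 mod 157
  k=26: 23^26 = 14 * 93 * 58 = 156 mod 157
  k=39: 23^39 = 39 * 67 * 58 * 23 = 28 mod 157
  k=52: 23^52 = 39 * 14 * 67 = 1 mod 157  <- first divisor giving 1
Order = 52

52


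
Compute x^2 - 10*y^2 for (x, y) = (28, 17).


x^2 - d*y^2
= 28^2 - 10*17^2
= 784 - 2890
= -2106

-2106


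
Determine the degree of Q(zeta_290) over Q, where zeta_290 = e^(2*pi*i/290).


The degree equals Euler's totient phi(290).
290 = 2 * 5 * 29
phi(290) = 112

112


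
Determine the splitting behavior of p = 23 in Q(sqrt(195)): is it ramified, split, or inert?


K = Q(sqrt(195)). Since d mod 4 = 3, disc(K) = 780.
Check p | disc: 780 mod 23 = 21.
p does not divide disc. Compute Legendre symbol (d/p):
11^((23-1)/2) mod 23 = -1
(d/p) = -1, so p is inert: (p) stays prime with e=1, f=2, g=1.
Therefore p is inert.

inert


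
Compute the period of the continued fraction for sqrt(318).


Run the CF algorithm for sqrt(318).
a_0 = floor(sqrt(318)) = 17; set m_0=0, q_0=1.
Recurrence: m' = q*a - m,  q' = (d - m'^2)/q,  a' = floor((a_0 + m')/q').
  step 1: m=17, q=29, a=1
  step 2: m=12, q=6, a=4
  step 3: m=12, q=29, a=1
  step 4: m=17, q=1, a=34
a_4 = 2*a_0 = 34, so the period closes here.
sqrt(318) = [17; 1, 4, 1, 34]
Period length = 4

4


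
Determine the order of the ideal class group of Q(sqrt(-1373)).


K = Q(sqrt(-1373)). d mod 4 = 3, so D = disc(K) = 4d = -5492
h(K) equals the number of primitive reduced positive-definite forms (a, b, c) = a*x^2 + b*x*y + c*y^2 with b^2 - 4ac = D,
where reduced means |b| <= a <= c, with b >= 0 whenever |b| = a or a = c, and primitive means gcd(a, b, c) = 1.
Reduced forces 3a^2 <= |D| = 5492, so 1 <= a <= 42; b must have the parity of D, and c = (b^2 - D)/(4a) must be an integer >= a.
Enumerate a = 1..42, b in [-a, a]:
  a=1: (1, 0, 1373)  [1]
  a=2: (2, 2, 687)  [1]
  a=3: (3, -2, 458), (3, 2, 458)  [2]
  a=4..5: none
  a=6: (6, -2, 229), (6, 2, 229)  [2]
  a=7..8: none
  a=9: (9, -4, 153), (9, 4, 153)  [2]
  a=10..16: none
  a=17: (17, -4, 81), (17, 4, 81)  [2]
  a=18: (18, -14, 79), (18, 14, 79)  [2]
  a=19..26: none
  a=27: (27, -4, 51), (27, 4, 51)  [2]
  a=28..33: none
  a=34: (34, -30, 47), (34, 30, 47)  [2]
  a=35..36: none
  a=37: (37, -24, 41), (37, 24, 41)  [2]
  a=38..42: none
Total reduced forms: 1 + 1 + 2 + 2 + 2 + 2 + 2 + 2 + 2 + 2 = 18
h = 18

18


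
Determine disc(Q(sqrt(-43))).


For K = Q(sqrt(d)) with d squarefree: disc(K) = d if d = 1 mod 4, and disc(K) = 4d if d = 2 or 3 mod 4.
Here d = -43, and d mod 4 = 1.
d = 1 mod 4 (O_K = Z[(1+sqrt(d))/2]), so disc(K) = d = -43

-43


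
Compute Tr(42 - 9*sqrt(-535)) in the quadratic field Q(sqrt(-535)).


Tr(a + b*sqrt(d)) = (a + b*sqrt(d)) + (a - b*sqrt(d)) = 2a
= 2 * (42)
= 84

84


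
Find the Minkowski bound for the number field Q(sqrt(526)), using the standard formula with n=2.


d = 526, d mod 4 = 2, so disc(K) = 4d = 2104; |disc(K)| = 2104
Real quadratic field, so n = 2, s = r2 = 0, r1 = 2
M = (n!/n^n) * (4/pi)^s * sqrt(|disc(K)|) = (2!/2^2) * (4/pi)^0 * sqrt(2104)
= 0.5 * 1.000000 * 45.869380
= 22.9347

22.9347


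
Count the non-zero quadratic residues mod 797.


For prime p, the number of non-zero quadratic residues is (p-1)/2.
= (797-1)/2
= 398

398


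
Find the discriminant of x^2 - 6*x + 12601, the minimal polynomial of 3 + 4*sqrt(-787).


The element 3 + 4*sqrt(-787) has minimal polynomial:
x^2 - 6*x + 12601
Discriminant = (-6)^2 - 4*(12601)
= 36 - 50404
= -50368

-50368


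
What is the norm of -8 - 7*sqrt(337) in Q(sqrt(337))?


N(a + b*sqrt(d)) = a^2 - d*b^2
= (-8)^2 - (337)*(-7)^2
= 64 - 16513
= -16449

-16449


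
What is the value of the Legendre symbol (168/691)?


p = 691 is prime, so compute (168/691) with the reciprocity algorithm (Jacobi-symbol steps: pull out 2s via (2/n), flip via reciprocity, reduce):
  pull out 2: (2/691) = -1  (since 691 mod 8 = 3)
  pull out 2: (2/691) = -1  (since 691 mod 8 = 3)
  pull out 2: (2/691) = -1  (since 691 mod 8 = 3)
  reciprocity: (21/691) -> +(691/21)
  reduce: (19/21)
  reciprocity: (19/21) -> +(21/19)
  reduce: (2/19)
  pull out 2: (2/19) = -1  (since 19 mod 8 = 3)
  (1/19) = 1
Product of signs = 1
(168/691) = 1

1


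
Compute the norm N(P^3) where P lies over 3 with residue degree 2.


N(P^a) = p^(a*f)
= 3^(3*2)
= 3^6
= 729

729


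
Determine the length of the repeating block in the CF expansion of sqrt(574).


Run the CF algorithm for sqrt(574).
a_0 = floor(sqrt(574)) = 23; set m_0=0, q_0=1.
Recurrence: m' = q*a - m,  q' = (d - m'^2)/q,  a' = floor((a_0 + m')/q').
  step 1: m=23, q=45, a=1
  step 2: m=22, q=2, a=22
  step 3: m=22, q=45, a=1
  step 4: m=23, q=1, a=46
a_4 = 2*a_0 = 46, so the period closes here.
sqrt(574) = [23; 1, 22, 1, 46]
Period length = 4

4


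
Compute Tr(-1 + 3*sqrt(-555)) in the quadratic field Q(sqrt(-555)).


Tr(a + b*sqrt(d)) = (a + b*sqrt(d)) + (a - b*sqrt(d)) = 2a
= 2 * (-1)
= -2

-2


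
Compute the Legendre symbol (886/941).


p = 941 is prime, so compute (886/941) with the reciprocity algorithm (Jacobi-symbol steps: pull out 2s via (2/n), flip via reciprocity, reduce):
  pull out 2: (2/941) = -1  (since 941 mod 8 = 5)
  reciprocity: (443/941) -> +(941/443)
  reduce: (55/443)
  reciprocity: (55/443) -> -(443/55)
  reduce: (3/55)
  reciprocity: (3/55) -> -(55/3)
  reduce: (1/3)
  (1/3) = 1
Product of signs = -1
(886/941) = -1

-1


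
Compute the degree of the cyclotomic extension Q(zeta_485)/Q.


The degree equals Euler's totient phi(485).
485 = 5 * 97
phi(485) = 384

384


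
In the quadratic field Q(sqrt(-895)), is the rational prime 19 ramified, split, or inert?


K = Q(sqrt(-895)). Since d mod 4 = 1, disc(K) = -895.
Check p | disc: -895 mod 19 = 17.
p does not divide disc. Compute Legendre symbol (d/p):
17^((19-1)/2) mod 19 = 1
(d/p) = 1, so p splits: (p) = P*P' with e=1, f=1, g=2.
Therefore p is split.

split


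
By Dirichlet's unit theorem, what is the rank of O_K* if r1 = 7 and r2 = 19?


By Dirichlet's unit theorem:
rank = r1 + r2 - 1
= 7 + 19 - 1
= 25

25


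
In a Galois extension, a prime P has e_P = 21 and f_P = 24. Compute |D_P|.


|D_P| = e * f
= 21 * 24
= 504

504


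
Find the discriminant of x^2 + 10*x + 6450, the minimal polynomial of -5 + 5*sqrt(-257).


The element -5 + 5*sqrt(-257) has minimal polynomial:
x^2 + 10*x + 6450
Discriminant = (10)^2 - 4*(6450)
= 100 - 25800
= -25700

-25700


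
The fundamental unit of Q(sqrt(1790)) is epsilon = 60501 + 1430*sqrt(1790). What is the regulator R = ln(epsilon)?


epsilon = 60501 + 1430*sqrt(1790)
= 121002.0000
R = ln(121002.0000)
= 11.7036

11.7036


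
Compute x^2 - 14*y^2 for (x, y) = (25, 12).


x^2 - d*y^2
= 25^2 - 14*12^2
= 625 - 2016
= -1391

-1391


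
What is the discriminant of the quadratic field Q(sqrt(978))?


For K = Q(sqrt(d)) with d squarefree: disc(K) = d if d = 1 mod 4, and disc(K) = 4d if d = 2 or 3 mod 4.
Here d = 978, and d mod 4 = 2.
d = 2 mod 4, not 1 (O_K = Z[sqrt(d)]), so disc(K) = 4d = 4 * (978) = 3912

3912


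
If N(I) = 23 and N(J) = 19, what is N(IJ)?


N(IJ) = N(I) * N(J)
= 23 * 19
= 437

437


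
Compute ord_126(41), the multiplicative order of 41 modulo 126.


We want ord_126(41), the smallest k >= 1 with 41^k = 1 mod 126.
n = 126 = 2 * 3^2 * 7, phi(126) = 36; the order divides phi(n).
Divisors of 36: 1, 2, 3, 4, 6, 9, 12, 18, 36
Repeated squaring mod 126: 41^1 = 41, 41^2 = 43, 41^4 = 85, 41^8 = 43, 41^16 = 85, 41^32 = 43
Test divisors in increasing order:
  k=1: 41^1 = 41 mod 126
  k=2: 41^2 = 43 mod 126
  k=3: 41^3 = 43 * 41 = 125 mod 126
  k=4: 41^4 = 85 mod 126
  k=6: 41^6 = 85 * 43 = 1 mod 126  <- first divisor giving 1
Order = 6

6


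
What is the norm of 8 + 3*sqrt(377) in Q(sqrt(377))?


N(a + b*sqrt(d)) = a^2 - d*b^2
= (8)^2 - (377)*(3)^2
= 64 - 3393
= -3329

-3329


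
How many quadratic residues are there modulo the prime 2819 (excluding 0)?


For prime p, the number of non-zero quadratic residues is (p-1)/2.
= (2819-1)/2
= 1409

1409


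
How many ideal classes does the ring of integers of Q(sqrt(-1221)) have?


K = Q(sqrt(-1221)). d mod 4 = 3, so D = disc(K) = 4d = -4884
h(K) equals the number of primitive reduced positive-definite forms (a, b, c) = a*x^2 + b*x*y + c*y^2 with b^2 - 4ac = D,
where reduced means |b| <= a <= c, with b >= 0 whenever |b| = a or a = c, and primitive means gcd(a, b, c) = 1.
Reduced forces 3a^2 <= |D| = 4884, so 1 <= a <= 40; b must have the parity of D, and c = (b^2 - D)/(4a) must be an integer >= a.
Enumerate a = 1..40, b in [-a, a]:
  a=1: (1, 0, 1221)  [1]
  a=2: (2, 2, 611)  [1]
  a=3: (3, 0, 407)  [1]
  a=4: none
  a=5: (5, -4, 245), (5, 4, 245)  [2]
  a=6: (6, 6, 205)  [1]
  a=7: (7, -4, 175), (7, 4, 175)  [2]
  a=8..9: none
  a=10: (10, -6, 123), (10, 6, 123)  [2]
  a=11: (11, 0, 111)  [1]
  a=12: none
  a=13: (13, -2, 94), (13, 2, 94)  [2]
  a=14: (14, -10, 89), (14, 10, 89)  [2]
  a=15: (15, -6, 82), (15, 6, 82)  [2]
  a=16..20: none
  a=21: (21, -18, 62), (21, 18, 62)  [2]
  a=22: (22, 22, 61)  [1]
  a=23..24: none
  a=25: (25, -4, 49), (25, 4, 49)  [2]
  a=26: (26, -2, 47), (26, 2, 47)  [2]
  a=27..29: none
  a=30: (30, -6, 41), (30, 6, 41)  [2]
  a=31: (31, -18, 42), (31, 18, 42)  [2]
  a=32: none
  a=33: (33, 0, 37)  [1]
  a=34: none
  a=35: (35, -24, 39), (35, 4, 35), (35, 24, 39)  [3]
  a=36..40: none
Total reduced forms: 1 + 1 + 1 + 2 + 1 + 2 + 2 + 1 + 2 + 2 + 2 + 2 + 1 + 2 + 2 + 2 + 2 + 1 + 3 = 32
h = 32

32


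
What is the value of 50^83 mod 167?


p = 167 is prime and the exponent is (p-1)/2 = 83, so by Euler's criterion 50^83 = (50/167) = +1 or -1 mod 167.
Compute by square-and-multiply:
  83 = 64 + 16 + 2 + 1 (binary 1010011)
  Repeated squaring mod 167: 50^1 = 50, 50^2 = 162, 50^4 = 25, 50^8 = 124, 50^16 = 12, 50^32 = 144, 50^64 = 28
  50^83 = 50^64 * 50^16 * 50^2 * 50^1 = 28 * 12 * 162 * 50 mod 167
    28 * 12 = 336 = 2 mod 167
    2 * 162 = 324 = 157 mod 167
    157 * 50 = 7850 = 1 mod 167
  50^83 = 1 mod 167
Result 1: 50 is a quadratic residue mod 167.
50^83 mod 167 = 1

1


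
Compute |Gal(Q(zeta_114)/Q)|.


|Gal(Q(zeta_114)/Q)| = phi(114)
= 36

36


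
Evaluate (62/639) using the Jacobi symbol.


Compute (62/639) via quadratic reciprocity:
  pull out 2: (2/639) = +1  (since 639 mod 8 = 7)
  reciprocity: (31/639) -> -(639/31)
  reduce: (19/31)
  reciprocity: (19/31) -> -(31/19)
  reduce: (12/19)
  pull out 2: (2/19) = -1  (since 19 mod 8 = 3)
  pull out 2: (2/19) = -1  (since 19 mod 8 = 3)
  reciprocity: (3/19) -> -(19/3)
  reduce: (1/3)
  (1/3) = 1
Product of signs = -1

-1


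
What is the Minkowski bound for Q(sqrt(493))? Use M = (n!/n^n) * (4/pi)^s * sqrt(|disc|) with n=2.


d = 493, d mod 4 = 1, so disc(K) = d = 493; |disc(K)| = 493
Real quadratic field, so n = 2, s = r2 = 0, r1 = 2
M = (n!/n^n) * (4/pi)^s * sqrt(|disc(K)|) = (2!/2^2) * (4/pi)^0 * sqrt(493)
= 0.5 * 1.000000 * 22.203603
= 11.1018

11.1018


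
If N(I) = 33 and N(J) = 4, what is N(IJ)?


N(IJ) = N(I) * N(J)
= 33 * 4
= 132

132


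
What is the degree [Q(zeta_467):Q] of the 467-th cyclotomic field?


The degree equals Euler's totient phi(467).
467 = 467
phi(467) = 466

466


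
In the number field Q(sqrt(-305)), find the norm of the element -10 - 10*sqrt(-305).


N(a + b*sqrt(d)) = a^2 - d*b^2
= (-10)^2 - (-305)*(-10)^2
= 100 + 30500
= 30600

30600


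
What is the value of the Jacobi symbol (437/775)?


Compute (437/775) via quadratic reciprocity:
  reciprocity: (437/775) -> +(775/437)
  reduce: (338/437)
  pull out 2: (2/437) = -1  (since 437 mod 8 = 5)
  reciprocity: (169/437) -> +(437/169)
  reduce: (99/169)
  reciprocity: (99/169) -> +(169/99)
  reduce: (70/99)
  pull out 2: (2/99) = -1  (since 99 mod 8 = 3)
  reciprocity: (35/99) -> -(99/35)
  reduce: (29/35)
  reciprocity: (29/35) -> +(35/29)
  reduce: (6/29)
  pull out 2: (2/29) = -1  (since 29 mod 8 = 5)
  reciprocity: (3/29) -> +(29/3)
  reduce: (2/3)
  pull out 2: (2/3) = -1  (since 3 mod 8 = 3)
  (1/3) = 1
Product of signs = -1

-1


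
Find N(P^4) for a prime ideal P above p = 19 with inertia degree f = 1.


N(P^a) = p^(a*f)
= 19^(4*1)
= 19^4
= 130321

130321


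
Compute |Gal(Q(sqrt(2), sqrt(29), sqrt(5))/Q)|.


The 3 square roots of distinct primes are multiplicatively independent over Q,
so [K:Q] = 2^3 and Gal(K/Q) is isomorphic to (Z/2Z)^3.
|Gal| = 2^3 = 8

8


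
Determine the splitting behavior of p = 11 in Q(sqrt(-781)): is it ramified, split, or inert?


K = Q(sqrt(-781)). Since d mod 4 = 3, disc(K) = -3124.
Check p | disc: -3124 mod 11 = 0.
p divides disc, so p ramifies: (p) = P^2 with e=2, f=1, g=1.
Therefore p is ramified.

ramified


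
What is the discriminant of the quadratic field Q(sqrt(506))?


For K = Q(sqrt(d)) with d squarefree: disc(K) = d if d = 1 mod 4, and disc(K) = 4d if d = 2 or 3 mod 4.
Here d = 506, and d mod 4 = 2.
d = 2 mod 4, not 1 (O_K = Z[sqrt(d)]), so disc(K) = 4d = 4 * (506) = 2024

2024


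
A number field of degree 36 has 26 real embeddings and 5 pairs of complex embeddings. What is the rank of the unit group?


By Dirichlet's unit theorem:
rank = r1 + r2 - 1
= 26 + 5 - 1
= 30

30


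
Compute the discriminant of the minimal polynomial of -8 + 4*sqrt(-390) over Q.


The element -8 + 4*sqrt(-390) has minimal polynomial:
x^2 + 16*x + 6304
Discriminant = (16)^2 - 4*(6304)
= 256 - 25216
= -24960

-24960


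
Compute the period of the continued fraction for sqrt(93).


Run the CF algorithm for sqrt(93).
a_0 = floor(sqrt(93)) = 9; set m_0=0, q_0=1.
Recurrence: m' = q*a - m,  q' = (d - m'^2)/q,  a' = floor((a_0 + m')/q').
  step 1: m=9, q=12, a=1
  step 2: m=3, q=7, a=1
  step 3: m=4, q=11, a=1
  step 4: m=7, q=4, a=4
  step 5: m=9, q=3, a=6
  step 6: m=9, q=4, a=4
  step 7: m=7, q=11, a=1
  step 8: m=4, q=7, a=1
  step 9: m=3, q=12, a=1
  step 10: m=9, q=1, a=18
a_10 = 2*a_0 = 18, so the period closes here.
sqrt(93) = [9; 1, 1, 1, 4, 6, 4, 1, 1, 1, 18]
Period length = 10

10


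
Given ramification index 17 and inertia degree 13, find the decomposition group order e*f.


|D_P| = e * f
= 17 * 13
= 221

221


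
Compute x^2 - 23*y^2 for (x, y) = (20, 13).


x^2 - d*y^2
= 20^2 - 23*13^2
= 400 - 3887
= -3487

-3487


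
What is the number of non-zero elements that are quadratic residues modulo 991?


For prime p, the number of non-zero quadratic residues is (p-1)/2.
= (991-1)/2
= 495

495


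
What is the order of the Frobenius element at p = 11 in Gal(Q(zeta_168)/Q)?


The Frobenius at p in Gal(Q(zeta_n)/Q) = (Z/nZ)* is the class of p, so its order is ord_168(11), the smallest k >= 1 with 11^k = 1 mod 168.
n = 168 = 2^3 * 3 * 7, phi(168) = 48; the order divides phi(n).
Divisors of 48: 1, 2, 3, 4, 6, 8, 12, 16, 24, 48
Repeated squaring mod 168: 11^1 = 11, 11^2 = 121, 11^4 = 25, 11^8 = 121, 11^16 = 25, 11^32 = 121
Test divisors in increasing order:
  k=1: 11^1 = 11 mod 168
  k=2: 11^2 = 121 mod 168
  k=3: 11^3 = 121 * 11 = 155 mod 168
  k=4: 11^4 = 25 mod 168
  k=6: 11^6 = 25 * 121 = 1 mod 168  <- first divisor giving 1
Order = 6

6


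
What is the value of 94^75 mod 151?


p = 151 is prime and the exponent is (p-1)/2 = 75, so by Euler's criterion 94^75 = (94/151) = +1 or -1 mod 151.
Compute by square-and-multiply:
  75 = 64 + 8 + 2 + 1 (binary 1001011)
  Repeated squaring mod 151: 94^1 = 94, 94^2 = 78, 94^4 = 44, 94^8 = 124, 94^16 = 125, 94^32 = 72, 94^64 = 50
  94^75 = 94^64 * 94^8 * 94^2 * 94^1 = 50 * 124 * 78 * 94 mod 151
    50 * 124 = 6200 = 9 mod 151
    9 * 78 = 702 = 98 mod 151
    98 * 94 = 9212 = 1 mod 151
  94^75 = 1 mod 151
Result 1: 94 is a quadratic residue mod 151.
94^75 mod 151 = 1

1


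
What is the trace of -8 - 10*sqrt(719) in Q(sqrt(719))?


Tr(a + b*sqrt(d)) = (a + b*sqrt(d)) + (a - b*sqrt(d)) = 2a
= 2 * (-8)
= -16

-16


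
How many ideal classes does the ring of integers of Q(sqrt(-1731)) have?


K = Q(sqrt(-1731)). d mod 4 = 1, so D = disc(K) = d = -1731
h(K) equals the number of primitive reduced positive-definite forms (a, b, c) = a*x^2 + b*x*y + c*y^2 with b^2 - 4ac = D,
where reduced means |b| <= a <= c, with b >= 0 whenever |b| = a or a = c, and primitive means gcd(a, b, c) = 1.
Reduced forces 3a^2 <= |D| = 1731, so 1 <= a <= 24; b must have the parity of D, and c = (b^2 - D)/(4a) must be an integer >= a.
Enumerate a = 1..24, b in [-a, a]:
  a=1: (1, 1, 433)  [1]
  a=2: none
  a=3: (3, 3, 145)  [1]
  a=4: none
  a=5: (5, -3, 87), (5, 3, 87)  [2]
  a=6..14: none
  a=15: (15, -3, 29), (15, 3, 29)  [2]
  a=16..18: none
  a=19: (19, -13, 25), (19, 13, 25)  [2]
  a=20..24: none
Total reduced forms: 1 + 1 + 2 + 2 + 2 = 8
h = 8

8


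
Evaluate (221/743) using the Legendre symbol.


p = 743 is prime, so compute (221/743) with the reciprocity algorithm (Jacobi-symbol steps: pull out 2s via (2/n), flip via reciprocity, reduce):
  reciprocity: (221/743) -> +(743/221)
  reduce: (80/221)
  pull out 2: (2/221) = -1  (since 221 mod 8 = 5)
  pull out 2: (2/221) = -1  (since 221 mod 8 = 5)
  pull out 2: (2/221) = -1  (since 221 mod 8 = 5)
  pull out 2: (2/221) = -1  (since 221 mod 8 = 5)
  reciprocity: (5/221) -> +(221/5)
  reduce: (1/5)
  (1/5) = 1
Product of signs = 1
(221/743) = 1

1


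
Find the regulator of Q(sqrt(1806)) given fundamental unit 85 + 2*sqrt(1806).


epsilon = 85 + 2*sqrt(1806)
= 169.9941
R = ln(169.9941)
= 5.1358

5.1358


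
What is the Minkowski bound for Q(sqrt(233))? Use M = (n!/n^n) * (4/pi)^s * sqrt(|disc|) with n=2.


d = 233, d mod 4 = 1, so disc(K) = d = 233; |disc(K)| = 233
Real quadratic field, so n = 2, s = r2 = 0, r1 = 2
M = (n!/n^n) * (4/pi)^s * sqrt(|disc(K)|) = (2!/2^2) * (4/pi)^0 * sqrt(233)
= 0.5 * 1.000000 * 15.264338
= 7.6322

7.6322


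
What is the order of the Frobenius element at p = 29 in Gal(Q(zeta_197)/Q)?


The Frobenius at p in Gal(Q(zeta_n)/Q) = (Z/nZ)* is the class of p, so its order is ord_197(29), the smallest k >= 1 with 29^k = 1 mod 197.
n = 197 = 197, phi(197) = 196; the order divides phi(n).
Divisors of 196: 1, 2, 4, 7, 14, 28, 49, 98, 196
Repeated squaring mod 197: 29^1 = 29, 29^2 = 53, 29^4 = 51, 29^8 = 40, 29^16 = 24, 29^32 = 182, 29^64 = 28, 29^128 = 193
Test divisors in increasing order:
  k=1: 29^1 = 29 mod 197
  k=2: 29^2 = 53 mod 197
  k=4: 29^4 = 51 mod 197
  k=7: 29^7 = 51 * 53 * 29 = 178 mod 197
  k=14: 29^14 = 40 * 51 * 53 = 164 mod 197
  k=28: 29^28 = 24 * 40 * 51 = 104 mod 197
  k=49: 29^49 = 182 * 24 * 29 = 1 mod 197  <- first divisor giving 1
Order = 49

49


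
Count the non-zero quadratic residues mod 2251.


For prime p, the number of non-zero quadratic residues is (p-1)/2.
= (2251-1)/2
= 1125

1125


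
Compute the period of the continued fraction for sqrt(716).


Run the CF algorithm for sqrt(716).
a_0 = floor(sqrt(716)) = 26; set m_0=0, q_0=1.
Recurrence: m' = q*a - m,  q' = (d - m'^2)/q,  a' = floor((a_0 + m')/q').
  step 1: m=26, q=40, a=1
  step 2: m=14, q=13, a=3
  step 3: m=25, q=7, a=7
  step 4: m=24, q=20, a=2
  step 5: m=16, q=23, a=1
  step 6: m=7, q=29, a=1
  step 7: m=22, q=8, a=6
  step 8: m=26, q=5, a=10
  step 9: m=24, q=28, a=1
  step 10: m=4, q=25, a=1
  step 11: m=21, q=11, a=4
  step 12: m=23, q=17, a=2
  step 13: m=11, q=35, a=1
  step 14: m=24, q=4, a=12
  step 15: m=24, q=35, a=1
  step 16: m=11, q=17, a=2
  step 17: m=23, q=11, a=4
  step 18: m=21, q=25, a=1
  step 19: m=4, q=28, a=1
  step 20: m=24, q=5, a=10
  step 21: m=26, q=8, a=6
  step 22: m=22, q=29, a=1
  step 23: m=7, q=23, a=1
  step 24: m=16, q=20, a=2
  step 25: m=24, q=7, a=7
  step 26: m=25, q=13, a=3
  step 27: m=14, q=40, a=1
  step 28: m=26, q=1, a=52
a_28 = 2*a_0 = 52, so the period closes here.
sqrt(716) = [26; 1, 3, 7, 2, 1, 1, 6, 10, 1, 1, 4, 2, 1, 12, 1, 2, 4, 1, 1, 10, 6, 1, 1, 2, 7, 3, 1, 52]
Period length = 28

28


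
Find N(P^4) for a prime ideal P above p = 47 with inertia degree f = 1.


N(P^a) = p^(a*f)
= 47^(4*1)
= 47^4
= 4879681

4879681


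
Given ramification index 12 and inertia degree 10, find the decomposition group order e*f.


|D_P| = e * f
= 12 * 10
= 120

120


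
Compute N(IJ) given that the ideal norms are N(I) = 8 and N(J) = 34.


N(IJ) = N(I) * N(J)
= 8 * 34
= 272

272


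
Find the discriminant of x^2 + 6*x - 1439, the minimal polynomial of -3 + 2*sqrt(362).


The element -3 + 2*sqrt(362) has minimal polynomial:
x^2 + 6*x - 1439
Discriminant = (6)^2 - 4*(-1439)
= 36 + 5756
= 5792

5792


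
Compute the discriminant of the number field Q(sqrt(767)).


For K = Q(sqrt(d)) with d squarefree: disc(K) = d if d = 1 mod 4, and disc(K) = 4d if d = 2 or 3 mod 4.
Here d = 767, and d mod 4 = 3.
d = 3 mod 4, not 1 (O_K = Z[sqrt(d)]), so disc(K) = 4d = 4 * (767) = 3068

3068


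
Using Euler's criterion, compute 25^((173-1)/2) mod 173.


p = 173 is prime and the exponent is (p-1)/2 = 86, so by Euler's criterion 25^86 = (25/173) = +1 or -1 mod 173.
Compute by square-and-multiply:
  86 = 64 + 16 + 4 + 2 (binary 1010110)
  Repeated squaring mod 173: 25^1 = 25, 25^2 = 106, 25^4 = 164, 25^8 = 81, 25^16 = 160, 25^32 = 169, 25^64 = 16
  25^86 = 25^64 * 25^16 * 25^4 * 25^2 = 16 * 160 * 164 * 106 mod 173
    16 * 160 = 2560 = 138 mod 173
    138 * 164 = 22632 = 142 mod 173
    142 * 106 = 15052 = 1 mod 173
  25^86 = 1 mod 173
Result 1: 25 is a quadratic residue mod 173.
25^86 mod 173 = 1

1


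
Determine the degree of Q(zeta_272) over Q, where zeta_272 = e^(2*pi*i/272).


The degree equals Euler's totient phi(272).
272 = 2^4 * 17
phi(272) = 128

128


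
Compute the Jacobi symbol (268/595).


Compute (268/595) via quadratic reciprocity:
  pull out 2: (2/595) = -1  (since 595 mod 8 = 3)
  pull out 2: (2/595) = -1  (since 595 mod 8 = 3)
  reciprocity: (67/595) -> -(595/67)
  reduce: (59/67)
  reciprocity: (59/67) -> -(67/59)
  reduce: (8/59)
  pull out 2: (2/59) = -1  (since 59 mod 8 = 3)
  pull out 2: (2/59) = -1  (since 59 mod 8 = 3)
  pull out 2: (2/59) = -1  (since 59 mod 8 = 3)
  (1/59) = 1
Product of signs = -1

-1


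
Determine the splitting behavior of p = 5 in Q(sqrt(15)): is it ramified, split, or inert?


K = Q(sqrt(15)). Since d mod 4 = 3, disc(K) = 60.
Check p | disc: 60 mod 5 = 0.
p divides disc, so p ramifies: (p) = P^2 with e=2, f=1, g=1.
Therefore p is ramified.

ramified


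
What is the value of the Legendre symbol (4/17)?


p = 17 is prime, so compute (4/17) with the reciprocity algorithm (Jacobi-symbol steps: pull out 2s via (2/n), flip via reciprocity, reduce):
  pull out 2: (2/17) = +1  (since 17 mod 8 = 1)
  pull out 2: (2/17) = +1  (since 17 mod 8 = 1)
  (1/17) = 1
Product of signs = 1
(4/17) = 1

1


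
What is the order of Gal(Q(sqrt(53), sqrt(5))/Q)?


The 2 square roots of distinct primes are multiplicatively independent over Q,
so [K:Q] = 2^2 and Gal(K/Q) is isomorphic to (Z/2Z)^2.
|Gal| = 2^2 = 4

4


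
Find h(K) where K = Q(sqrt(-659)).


K = Q(sqrt(-659)). d mod 4 = 1, so D = disc(K) = d = -659
h(K) equals the number of primitive reduced positive-definite forms (a, b, c) = a*x^2 + b*x*y + c*y^2 with b^2 - 4ac = D,
where reduced means |b| <= a <= c, with b >= 0 whenever |b| = a or a = c, and primitive means gcd(a, b, c) = 1.
Reduced forces 3a^2 <= |D| = 659, so 1 <= a <= 14; b must have the parity of D, and c = (b^2 - D)/(4a) must be an integer >= a.
Enumerate a = 1..14, b in [-a, a]:
  a=1: (1, 1, 165)  [1]
  a=2: none
  a=3: (3, -1, 55), (3, 1, 55)  [2]
  a=4: none
  a=5: (5, -1, 33), (5, 1, 33)  [2]
  a=6..8: none
  a=9: (9, -5, 19), (9, 5, 19)  [2]
  a=10: none
  a=11: (11, -1, 15), (11, 1, 15)  [2]
  a=12: none
  a=13: (13, -11, 15), (13, 11, 15)  [2]
  a=14: none
Total reduced forms: 1 + 2 + 2 + 2 + 2 + 2 = 11
h = 11

11


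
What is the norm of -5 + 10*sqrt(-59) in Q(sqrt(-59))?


N(a + b*sqrt(d)) = a^2 - d*b^2
= (-5)^2 - (-59)*(10)^2
= 25 + 5900
= 5925

5925


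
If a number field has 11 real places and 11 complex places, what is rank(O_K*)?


By Dirichlet's unit theorem:
rank = r1 + r2 - 1
= 11 + 11 - 1
= 21

21


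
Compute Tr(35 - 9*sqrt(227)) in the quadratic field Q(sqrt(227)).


Tr(a + b*sqrt(d)) = (a + b*sqrt(d)) + (a - b*sqrt(d)) = 2a
= 2 * (35)
= 70

70


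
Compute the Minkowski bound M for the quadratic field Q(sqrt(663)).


d = 663, d mod 4 = 3, so disc(K) = 4d = 2652; |disc(K)| = 2652
Real quadratic field, so n = 2, s = r2 = 0, r1 = 2
M = (n!/n^n) * (4/pi)^s * sqrt(|disc(K)|) = (2!/2^2) * (4/pi)^0 * sqrt(2652)
= 0.5 * 1.000000 * 51.497573
= 25.7488

25.7488


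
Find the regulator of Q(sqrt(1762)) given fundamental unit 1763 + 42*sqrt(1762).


epsilon = 1763 + 42*sqrt(1762)
= 3525.9997
R = ln(3525.9997)
= 8.1679

8.1679


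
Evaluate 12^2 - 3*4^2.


x^2 - d*y^2
= 12^2 - 3*4^2
= 144 - 48
= 96

96


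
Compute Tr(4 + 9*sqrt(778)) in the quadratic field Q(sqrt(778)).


Tr(a + b*sqrt(d)) = (a + b*sqrt(d)) + (a - b*sqrt(d)) = 2a
= 2 * (4)
= 8

8


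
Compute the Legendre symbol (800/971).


p = 971 is prime, so compute (800/971) with the reciprocity algorithm (Jacobi-symbol steps: pull out 2s via (2/n), flip via reciprocity, reduce):
  pull out 2: (2/971) = -1  (since 971 mod 8 = 3)
  pull out 2: (2/971) = -1  (since 971 mod 8 = 3)
  pull out 2: (2/971) = -1  (since 971 mod 8 = 3)
  pull out 2: (2/971) = -1  (since 971 mod 8 = 3)
  pull out 2: (2/971) = -1  (since 971 mod 8 = 3)
  reciprocity: (25/971) -> +(971/25)
  reduce: (21/25)
  reciprocity: (21/25) -> +(25/21)
  reduce: (4/21)
  pull out 2: (2/21) = -1  (since 21 mod 8 = 5)
  pull out 2: (2/21) = -1  (since 21 mod 8 = 5)
  (1/21) = 1
Product of signs = -1
(800/971) = -1

-1


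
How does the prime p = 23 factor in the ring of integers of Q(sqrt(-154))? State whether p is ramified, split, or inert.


K = Q(sqrt(-154)). Since d mod 4 = 2, disc(K) = -616.
Check p | disc: -616 mod 23 = 5.
p does not divide disc. Compute Legendre symbol (d/p):
7^((23-1)/2) mod 23 = -1
(d/p) = -1, so p is inert: (p) stays prime with e=1, f=2, g=1.
Therefore p is inert.

inert


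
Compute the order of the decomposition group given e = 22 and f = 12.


|D_P| = e * f
= 22 * 12
= 264

264


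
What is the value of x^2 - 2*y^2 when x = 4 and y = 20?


x^2 - d*y^2
= 4^2 - 2*20^2
= 16 - 800
= -784

-784


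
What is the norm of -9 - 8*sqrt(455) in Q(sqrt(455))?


N(a + b*sqrt(d)) = a^2 - d*b^2
= (-9)^2 - (455)*(-8)^2
= 81 - 29120
= -29039

-29039


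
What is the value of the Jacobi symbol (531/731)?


Compute (531/731) via quadratic reciprocity:
  reciprocity: (531/731) -> -(731/531)
  reduce: (200/531)
  pull out 2: (2/531) = -1  (since 531 mod 8 = 3)
  pull out 2: (2/531) = -1  (since 531 mod 8 = 3)
  pull out 2: (2/531) = -1  (since 531 mod 8 = 3)
  reciprocity: (25/531) -> +(531/25)
  reduce: (6/25)
  pull out 2: (2/25) = +1  (since 25 mod 8 = 1)
  reciprocity: (3/25) -> +(25/3)
  reduce: (1/3)
  (1/3) = 1
Product of signs = 1

1


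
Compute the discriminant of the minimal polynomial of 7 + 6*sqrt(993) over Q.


The element 7 + 6*sqrt(993) has minimal polynomial:
x^2 - 14*x - 35699
Discriminant = (-14)^2 - 4*(-35699)
= 196 + 142796
= 142992

142992


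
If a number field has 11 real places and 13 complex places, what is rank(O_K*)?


By Dirichlet's unit theorem:
rank = r1 + r2 - 1
= 11 + 13 - 1
= 23

23


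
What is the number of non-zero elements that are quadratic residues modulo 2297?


For prime p, the number of non-zero quadratic residues is (p-1)/2.
= (2297-1)/2
= 1148

1148


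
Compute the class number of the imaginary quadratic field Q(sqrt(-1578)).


K = Q(sqrt(-1578)). d mod 4 = 2, so D = disc(K) = 4d = -6312
h(K) equals the number of primitive reduced positive-definite forms (a, b, c) = a*x^2 + b*x*y + c*y^2 with b^2 - 4ac = D,
where reduced means |b| <= a <= c, with b >= 0 whenever |b| = a or a = c, and primitive means gcd(a, b, c) = 1.
Reduced forces 3a^2 <= |D| = 6312, so 1 <= a <= 45; b must have the parity of D, and c = (b^2 - D)/(4a) must be an integer >= a.
Enumerate a = 1..45, b in [-a, a]:
  a=1: (1, 0, 1578)  [1]
  a=2: (2, 0, 789)  [1]
  a=3: (3, 0, 526)  [1]
  a=4..5: none
  a=6: (6, 0, 263)  [1]
  a=7: (7, -4, 226), (7, 4, 226)  [2]
  a=8..13: none
  a=14: (14, -4, 113), (14, 4, 113)  [2]
  a=15..20: none
  a=21: (21, -18, 79), (21, 18, 79)  [2]
  a=22: none
  a=23: (23, -6, 69), (23, 6, 69)  [2]
  a=24..40: none
  a=41: (41, -24, 42), (41, 24, 42)  [2]
  a=42: none
  a=43: (43, -40, 46), (43, 40, 46)  [2]
  a=44..45: none
Total reduced forms: 1 + 1 + 1 + 1 + 2 + 2 + 2 + 2 + 2 + 2 = 16
h = 16

16


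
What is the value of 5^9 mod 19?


p = 19 is prime and the exponent is (p-1)/2 = 9, so by Euler's criterion 5^9 = (5/19) = +1 or -1 mod 19.
Compute by square-and-multiply:
  9 = 8 + 1 (binary 1001)
  Repeated squaring mod 19: 5^1 = 5, 5^2 = 6, 5^4 = 17, 5^8 = 4
  5^9 = 5^8 * 5^1 = 4 * 5 mod 19
    4 * 5 = 20 = 1 mod 19
  5^9 = 1 mod 19
Result 1: 5 is a quadratic residue mod 19.
5^9 mod 19 = 1

1


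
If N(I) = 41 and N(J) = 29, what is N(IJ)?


N(IJ) = N(I) * N(J)
= 41 * 29
= 1189

1189


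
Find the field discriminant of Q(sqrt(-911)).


For K = Q(sqrt(d)) with d squarefree: disc(K) = d if d = 1 mod 4, and disc(K) = 4d if d = 2 or 3 mod 4.
Here d = -911, and d mod 4 = 1.
d = 1 mod 4 (O_K = Z[(1+sqrt(d))/2]), so disc(K) = d = -911

-911


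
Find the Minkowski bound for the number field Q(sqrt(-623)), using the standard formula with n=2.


d = -623, d mod 4 = 1, so disc(K) = d = -623; |disc(K)| = 623
Imaginary quadratic field, so n = 2, s = r2 = 1, r1 = 0
M = (n!/n^n) * (4/pi)^s * sqrt(|disc(K)|) = (2!/2^2) * (4/pi)^1 * sqrt(623)
= 0.5 * 1.273240 * 24.959968
= 15.8900

15.8900


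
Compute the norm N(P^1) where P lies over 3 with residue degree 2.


N(P^a) = p^(a*f)
= 3^(1*2)
= 3^2
= 9

9


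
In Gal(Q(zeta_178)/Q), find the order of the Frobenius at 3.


The Frobenius at p in Gal(Q(zeta_n)/Q) = (Z/nZ)* is the class of p, so its order is ord_178(3), the smallest k >= 1 with 3^k = 1 mod 178.
n = 178 = 2 * 89, phi(178) = 88; the order divides phi(n).
Divisors of 88: 1, 2, 4, 8, 11, 22, 44, 88
Repeated squaring mod 178: 3^1 = 3, 3^2 = 9, 3^4 = 81, 3^8 = 153, 3^16 = 91, 3^32 = 93, 3^64 = 105
Test divisors in increasing order:
  k=1: 3^1 = 3 mod 178
  k=2: 3^2 = 9 mod 178
  k=4: 3^4 = 81 mod 178
  k=8: 3^8 = 153 mod 178
  k=11: 3^11 = 153 * 9 * 3 = 37 mod 178
  k=22: 3^22 = 91 * 81 * 9 = 123 mod 178
  k=44: 3^44 = 93 * 153 * 81 = 177 mod 178
  k=88: 3^88 = 105 * 91 * 153 = 1 mod 178  <- first divisor giving 1
Order = 88

88


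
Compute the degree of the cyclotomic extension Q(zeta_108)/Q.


The degree equals Euler's totient phi(108).
108 = 2^2 * 3^3
phi(108) = 36

36


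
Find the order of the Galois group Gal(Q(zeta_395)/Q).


|Gal(Q(zeta_395)/Q)| = phi(395)
= 312

312


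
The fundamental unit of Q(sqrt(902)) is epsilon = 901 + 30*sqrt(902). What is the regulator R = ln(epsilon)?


epsilon = 901 + 30*sqrt(902)
= 1801.9994
R = ln(1801.9994)
= 7.4967

7.4967


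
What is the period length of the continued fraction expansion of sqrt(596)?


Run the CF algorithm for sqrt(596).
a_0 = floor(sqrt(596)) = 24; set m_0=0, q_0=1.
Recurrence: m' = q*a - m,  q' = (d - m'^2)/q,  a' = floor((a_0 + m')/q').
  step 1: m=24, q=20, a=2
  step 2: m=16, q=17, a=2
  step 3: m=18, q=16, a=2
  step 4: m=14, q=25, a=1
  step 5: m=11, q=19, a=1
  step 6: m=8, q=28, a=1
  step 7: m=20, q=7, a=6
  step 8: m=22, q=16, a=2
  step 9: m=10, q=31, a=1
  step 10: m=21, q=5, a=9
  step 11: m=24, q=4, a=12
  step 12: m=24, q=5, a=9
  step 13: m=21, q=31, a=1
  step 14: m=10, q=16, a=2
  step 15: m=22, q=7, a=6
  step 16: m=20, q=28, a=1
  step 17: m=8, q=19, a=1
  step 18: m=11, q=25, a=1
  step 19: m=14, q=16, a=2
  step 20: m=18, q=17, a=2
  step 21: m=16, q=20, a=2
  step 22: m=24, q=1, a=48
a_22 = 2*a_0 = 48, so the period closes here.
sqrt(596) = [24; 2, 2, 2, 1, 1, 1, 6, 2, 1, 9, 12, 9, 1, 2, 6, 1, 1, 1, 2, 2, 2, 48]
Period length = 22

22


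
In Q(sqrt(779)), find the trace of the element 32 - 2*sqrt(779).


Tr(a + b*sqrt(d)) = (a + b*sqrt(d)) + (a - b*sqrt(d)) = 2a
= 2 * (32)
= 64

64


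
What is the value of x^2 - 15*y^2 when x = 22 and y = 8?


x^2 - d*y^2
= 22^2 - 15*8^2
= 484 - 960
= -476

-476


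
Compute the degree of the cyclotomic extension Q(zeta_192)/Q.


The degree equals Euler's totient phi(192).
192 = 2^6 * 3
phi(192) = 64

64


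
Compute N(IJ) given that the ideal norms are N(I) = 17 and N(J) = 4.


N(IJ) = N(I) * N(J)
= 17 * 4
= 68

68


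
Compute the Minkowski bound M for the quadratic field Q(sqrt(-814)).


d = -814, d mod 4 = 2, so disc(K) = 4d = -3256; |disc(K)| = 3256
Imaginary quadratic field, so n = 2, s = r2 = 1, r1 = 0
M = (n!/n^n) * (4/pi)^s * sqrt(|disc(K)|) = (2!/2^2) * (4/pi)^1 * sqrt(3256)
= 0.5 * 1.273240 * 57.061370
= 36.3264

36.3264


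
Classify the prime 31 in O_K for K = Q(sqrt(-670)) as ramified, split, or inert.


K = Q(sqrt(-670)). Since d mod 4 = 2, disc(K) = -2680.
Check p | disc: -2680 mod 31 = 17.
p does not divide disc. Compute Legendre symbol (d/p):
12^((31-1)/2) mod 31 = -1
(d/p) = -1, so p is inert: (p) stays prime with e=1, f=2, g=1.
Therefore p is inert.

inert


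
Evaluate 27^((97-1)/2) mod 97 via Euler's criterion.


p = 97 is prime and the exponent is (p-1)/2 = 48, so by Euler's criterion 27^48 = (27/97) = +1 or -1 mod 97.
Compute by square-and-multiply:
  48 = 32 + 16 (binary 110000)
  Repeated squaring mod 97: 27^1 = 27, 27^2 = 50, 27^4 = 75, 27^8 = 96, 27^16 = 1, 27^32 = 1
  27^48 = 27^32 * 27^16 = 1 * 1 mod 97
    1 * 1 = 1 = 1 mod 97
  27^48 = 1 mod 97
Result 1: 27 is a quadratic residue mod 97.
27^48 mod 97 = 1

1


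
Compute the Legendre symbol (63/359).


p = 359 is prime, so compute (63/359) with the reciprocity algorithm (Jacobi-symbol steps: pull out 2s via (2/n), flip via reciprocity, reduce):
  reciprocity: (63/359) -> -(359/63)
  reduce: (44/63)
  pull out 2: (2/63) = +1  (since 63 mod 8 = 7)
  pull out 2: (2/63) = +1  (since 63 mod 8 = 7)
  reciprocity: (11/63) -> -(63/11)
  reduce: (8/11)
  pull out 2: (2/11) = -1  (since 11 mod 8 = 3)
  pull out 2: (2/11) = -1  (since 11 mod 8 = 3)
  pull out 2: (2/11) = -1  (since 11 mod 8 = 3)
  (1/11) = 1
Product of signs = -1
(63/359) = -1

-1


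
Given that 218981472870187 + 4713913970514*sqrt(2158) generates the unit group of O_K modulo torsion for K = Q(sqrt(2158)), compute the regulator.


epsilon = 218981472870187 + 4713913970514*sqrt(2158)
= 4.3796e+14
R = ln(4.3796e+14)
= 33.7132

33.7132


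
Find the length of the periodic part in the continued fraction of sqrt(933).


Run the CF algorithm for sqrt(933).
a_0 = floor(sqrt(933)) = 30; set m_0=0, q_0=1.
Recurrence: m' = q*a - m,  q' = (d - m'^2)/q,  a' = floor((a_0 + m')/q').
  step 1: m=30, q=33, a=1
  step 2: m=3, q=28, a=1
  step 3: m=25, q=11, a=5
  step 4: m=30, q=3, a=20
  step 5: m=30, q=11, a=5
  step 6: m=25, q=28, a=1
  step 7: m=3, q=33, a=1
  step 8: m=30, q=1, a=60
a_8 = 2*a_0 = 60, so the period closes here.
sqrt(933) = [30; 1, 1, 5, 20, 5, 1, 1, 60]
Period length = 8

8


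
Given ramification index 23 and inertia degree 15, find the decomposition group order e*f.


|D_P| = e * f
= 23 * 15
= 345

345


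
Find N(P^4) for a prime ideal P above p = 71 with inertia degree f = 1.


N(P^a) = p^(a*f)
= 71^(4*1)
= 71^4
= 25411681

25411681


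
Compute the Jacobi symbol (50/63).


Compute (50/63) via quadratic reciprocity:
  pull out 2: (2/63) = +1  (since 63 mod 8 = 7)
  reciprocity: (25/63) -> +(63/25)
  reduce: (13/25)
  reciprocity: (13/25) -> +(25/13)
  reduce: (12/13)
  pull out 2: (2/13) = -1  (since 13 mod 8 = 5)
  pull out 2: (2/13) = -1  (since 13 mod 8 = 5)
  reciprocity: (3/13) -> +(13/3)
  reduce: (1/3)
  (1/3) = 1
Product of signs = 1

1


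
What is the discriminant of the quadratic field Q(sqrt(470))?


For K = Q(sqrt(d)) with d squarefree: disc(K) = d if d = 1 mod 4, and disc(K) = 4d if d = 2 or 3 mod 4.
Here d = 470, and d mod 4 = 2.
d = 2 mod 4, not 1 (O_K = Z[sqrt(d)]), so disc(K) = 4d = 4 * (470) = 1880

1880


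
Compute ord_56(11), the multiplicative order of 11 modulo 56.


We want ord_56(11), the smallest k >= 1 with 11^k = 1 mod 56.
n = 56 = 2^3 * 7, phi(56) = 24; the order divides phi(n).
Divisors of 24: 1, 2, 3, 4, 6, 8, 12, 24
Repeated squaring mod 56: 11^1 = 11, 11^2 = 9, 11^4 = 25, 11^8 = 9, 11^16 = 25
Test divisors in increasing order:
  k=1: 11^1 = 11 mod 56
  k=2: 11^2 = 9 mod 56
  k=3: 11^3 = 9 * 11 = 43 mod 56
  k=4: 11^4 = 25 mod 56
  k=6: 11^6 = 25 * 9 = 1 mod 56  <- first divisor giving 1
Order = 6

6


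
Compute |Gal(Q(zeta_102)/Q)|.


|Gal(Q(zeta_102)/Q)| = phi(102)
= 32

32


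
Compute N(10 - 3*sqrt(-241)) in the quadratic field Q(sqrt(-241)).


N(a + b*sqrt(d)) = a^2 - d*b^2
= (10)^2 - (-241)*(-3)^2
= 100 + 2169
= 2269

2269


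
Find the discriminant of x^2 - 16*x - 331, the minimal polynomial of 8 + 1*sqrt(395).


The element 8 + 1*sqrt(395) has minimal polynomial:
x^2 - 16*x - 331
Discriminant = (-16)^2 - 4*(-331)
= 256 + 1324
= 1580

1580


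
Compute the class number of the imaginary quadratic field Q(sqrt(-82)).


K = Q(sqrt(-82)). d mod 4 = 2, so D = disc(K) = 4d = -328
h(K) equals the number of primitive reduced positive-definite forms (a, b, c) = a*x^2 + b*x*y + c*y^2 with b^2 - 4ac = D,
where reduced means |b| <= a <= c, with b >= 0 whenever |b| = a or a = c, and primitive means gcd(a, b, c) = 1.
Reduced forces 3a^2 <= |D| = 328, so 1 <= a <= 10; b must have the parity of D, and c = (b^2 - D)/(4a) must be an integer >= a.
Enumerate a = 1..10, b in [-a, a]:
  a=1: (1, 0, 82)  [1]
  a=2: (2, 0, 41)  [1]
  a=3..6: none
  a=7: (7, -6, 13), (7, 6, 13)  [2]
  a=8..10: none
Total reduced forms: 1 + 1 + 2 = 4
h = 4

4
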